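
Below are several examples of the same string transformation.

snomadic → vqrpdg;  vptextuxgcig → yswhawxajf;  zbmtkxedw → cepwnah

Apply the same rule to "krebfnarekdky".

nuheiqduhng

Rule — shift every letter 3 places forward in the alphabet (wrapping around), then delete the last 2 characters.
For "krebfnarekdky" the result is "nuheiqduhng".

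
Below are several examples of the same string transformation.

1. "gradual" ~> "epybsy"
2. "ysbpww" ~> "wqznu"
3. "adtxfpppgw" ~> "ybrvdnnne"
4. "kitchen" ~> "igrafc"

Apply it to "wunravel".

uslpytc

The transformation: delete the last character, then shift every letter 2 places backward in the alphabet (wrapping around).
"wunravel" → "wunrave" → "uslpytc".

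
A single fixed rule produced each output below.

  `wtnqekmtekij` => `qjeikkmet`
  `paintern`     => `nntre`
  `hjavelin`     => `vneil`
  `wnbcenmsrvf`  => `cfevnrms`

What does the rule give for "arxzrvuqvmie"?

The rule is to delete the first 3 characters, then take characters alternately from the front and the back (1st, last, 2nd, 2nd-last, ...).
"arxzrvuqvmie" → "zrvuqvmie" → "zerivmuvq".

zerivmuvq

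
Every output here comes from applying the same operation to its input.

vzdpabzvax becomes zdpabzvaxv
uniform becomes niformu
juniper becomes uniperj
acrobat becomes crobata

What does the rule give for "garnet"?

arnetg

Each output is the input with this applied: move the first character to the end.
So "garnet" becomes "arnetg".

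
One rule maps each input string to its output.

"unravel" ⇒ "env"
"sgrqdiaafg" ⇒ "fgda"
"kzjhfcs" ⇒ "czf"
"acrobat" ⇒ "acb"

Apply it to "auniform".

The rule is to move the last 2 characters to the front (rotate right by 2), then keep one character in every 3, starting at position 1 (positions 1st, 4th, 7th, ...).
Applying both steps to "auniform": "rmaunifo", then "ruf".

ruf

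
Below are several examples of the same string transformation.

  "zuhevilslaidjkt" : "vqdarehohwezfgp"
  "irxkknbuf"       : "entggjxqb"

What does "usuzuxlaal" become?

qoqvqthwwh

What's happening: shift every letter 4 places backward in the alphabet (wrapping around).
"usuzuxlaal" → "qoqvqthwwh".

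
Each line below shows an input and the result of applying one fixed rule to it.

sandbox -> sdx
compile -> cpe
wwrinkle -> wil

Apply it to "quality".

qly

Rule — keep one character in every 3, starting at position 1 (positions 1st, 4th, 7th, ...).
So "quality" becomes "qly".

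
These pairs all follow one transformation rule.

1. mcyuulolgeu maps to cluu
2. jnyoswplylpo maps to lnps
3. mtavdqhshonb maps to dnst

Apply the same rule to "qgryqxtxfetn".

Each output is the input with this applied: keep one character in every 3, starting at position 2 (positions 2nd, 5th, 8th, ...), then sort the characters into alphabetical order.
Working it through for "qgryqxtxfetn": intermediate "gqxt", final "gqtx".
(Check on "mtavdqhshonb": → "tdsn" → "dnst" ✓)

gqtx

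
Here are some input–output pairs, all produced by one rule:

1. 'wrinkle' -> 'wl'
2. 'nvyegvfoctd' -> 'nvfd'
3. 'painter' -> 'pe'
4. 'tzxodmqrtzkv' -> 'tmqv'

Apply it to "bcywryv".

Each output is the input with this applied: swap each adjacent pair of characters (1↔2, 3↔4, ...), then keep one character in every 3, starting at position 2 (positions 2nd, 5th, 8th, ...).
On "bcywryv": the first step gives "cbwyyrv", and the second then gives "by".

by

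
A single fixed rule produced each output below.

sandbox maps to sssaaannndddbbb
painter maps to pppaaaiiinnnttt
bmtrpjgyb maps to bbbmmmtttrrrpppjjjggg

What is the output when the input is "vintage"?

Looking at the pairs, the operation is to delete the last 2 characters, then repeat every character 3 times.
"vintage" → "vinta" → "vvviiinnntttaaa".

vvviiinnntttaaa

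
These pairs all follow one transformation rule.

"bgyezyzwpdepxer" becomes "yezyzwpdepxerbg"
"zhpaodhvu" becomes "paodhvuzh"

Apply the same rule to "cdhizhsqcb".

hizhsqcbcd

Rule — move the first 2 characters to the end (rotate left by 2).
Applying that to "cdhizhsqcb" gives "hizhsqcbcd".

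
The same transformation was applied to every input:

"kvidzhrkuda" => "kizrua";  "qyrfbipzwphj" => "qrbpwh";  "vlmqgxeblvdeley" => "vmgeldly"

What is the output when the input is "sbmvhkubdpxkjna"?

smhudxja

The rule is to keep every other character starting from the first (positions 1st, 3rd, 5th, ...).
So "sbmvhkubdpxkjna" becomes "smhudxja".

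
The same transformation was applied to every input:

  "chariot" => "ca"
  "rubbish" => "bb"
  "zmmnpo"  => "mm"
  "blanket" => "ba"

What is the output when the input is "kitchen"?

The rule is to sort the characters into reverse alphabetical order, then keep only the last 2 characters.
Applying both steps to "kitchen": "tnkihec", then "ec".

ec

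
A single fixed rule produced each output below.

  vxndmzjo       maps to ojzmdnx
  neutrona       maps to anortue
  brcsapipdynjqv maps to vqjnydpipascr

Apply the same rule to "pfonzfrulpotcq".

qctoplurfznof

The transformation: reverse the string, then delete the last character.
"pfonzfrulpotcq" → "qctoplurfznofp" → "qctoplurfznof".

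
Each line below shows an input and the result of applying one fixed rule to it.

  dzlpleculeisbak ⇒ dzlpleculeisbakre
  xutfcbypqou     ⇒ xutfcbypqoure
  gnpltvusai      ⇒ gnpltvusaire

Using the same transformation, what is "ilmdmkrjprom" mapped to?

ilmdmkrjpromre

Looking at the pairs, the operation is to append "re".
For "ilmdmkrjprom" the result is "ilmdmkrjpromre".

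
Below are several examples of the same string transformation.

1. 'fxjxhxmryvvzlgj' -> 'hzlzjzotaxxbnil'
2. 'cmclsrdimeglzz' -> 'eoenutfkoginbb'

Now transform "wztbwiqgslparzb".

What's happening: shift every letter 2 places forward in the alphabet (wrapping around).
On "wztbwiqgslparzb" that produces "ybvdyksiunrctbd".

ybvdyksiunrctbd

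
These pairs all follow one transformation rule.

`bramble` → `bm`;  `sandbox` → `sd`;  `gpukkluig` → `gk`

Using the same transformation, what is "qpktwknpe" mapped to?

Looking at the pairs, the operation is to keep one character in every 3, starting at position 1 (positions 1st, 4th, 7th, ...), then delete the last character.
Applying both steps to "qpktwknpe": "qtn", then "qt".

qt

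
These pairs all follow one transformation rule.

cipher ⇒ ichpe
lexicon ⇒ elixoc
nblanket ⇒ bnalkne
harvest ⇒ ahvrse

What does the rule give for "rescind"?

ercsni

The transformation: delete the last character, then swap each adjacent pair of characters (1↔2, 3↔4, ...).
Applying both steps to "rescind": "rescin", then "ercsni".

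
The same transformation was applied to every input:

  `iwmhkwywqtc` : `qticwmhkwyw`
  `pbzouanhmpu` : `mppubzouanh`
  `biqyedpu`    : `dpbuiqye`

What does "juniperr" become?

The transformation: swap the first and last characters, then move the last 3 characters to the front (rotate right by 3).
"juniperr" → "runiperj" → "erjrunip".

erjrunip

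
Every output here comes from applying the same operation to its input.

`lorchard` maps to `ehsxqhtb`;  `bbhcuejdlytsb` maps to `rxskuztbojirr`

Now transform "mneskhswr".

The pattern: shift every letter 10 places backward in the alphabet (wrapping around), then move the first character to the end.
So "mneskhswr" becomes "duiaximhc".
(Check on "bbhcuejdlytsb": → "rrxskuztbojir" → "rxskuztbojirr" ✓)

duiaximhc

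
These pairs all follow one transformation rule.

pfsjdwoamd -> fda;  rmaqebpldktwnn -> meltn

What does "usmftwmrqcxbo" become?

strx

The pattern: keep one character in every 3, starting at position 2 (positions 2nd, 5th, 8th, ...).
Doing the same to "usmftwmrqcxbo": "strx".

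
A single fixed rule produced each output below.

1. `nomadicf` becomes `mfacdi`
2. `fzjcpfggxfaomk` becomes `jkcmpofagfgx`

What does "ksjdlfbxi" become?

jidxlbf

The pattern: delete the first 2 characters, then take characters alternately from the front and the back (1st, last, 2nd, 2nd-last, ...).
For "ksjdlfbxi", step one produces "jdlfbxi"; step two turns that into "jidxlbf".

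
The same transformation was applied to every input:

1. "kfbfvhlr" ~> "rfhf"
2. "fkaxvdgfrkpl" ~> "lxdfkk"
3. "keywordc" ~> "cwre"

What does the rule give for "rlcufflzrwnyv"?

yufzwl

Rule — keep every other character starting from the second (positions 2nd, 4th, 6th, ...), then swap the first and last characters.
On "rlcufflzrwnyv" that produces "yufzwl".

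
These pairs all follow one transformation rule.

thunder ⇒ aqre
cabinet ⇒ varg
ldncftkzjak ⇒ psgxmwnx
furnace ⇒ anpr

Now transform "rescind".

pvaq

Rule — delete the first 3 characters, then shift every letter 13 places forward in the alphabet (wrapping around) — i.e. ROT13.
On "rescind": the first step gives "cind", and the second then gives "pvaq".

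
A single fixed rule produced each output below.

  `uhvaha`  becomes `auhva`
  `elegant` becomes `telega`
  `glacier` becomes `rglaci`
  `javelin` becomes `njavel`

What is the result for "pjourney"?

ypjourn

The pattern: move the last 2 characters to the front (rotate right by 2), then delete the first character.
On "pjourney": the first step gives "eypjourn", and the second then gives "ypjourn".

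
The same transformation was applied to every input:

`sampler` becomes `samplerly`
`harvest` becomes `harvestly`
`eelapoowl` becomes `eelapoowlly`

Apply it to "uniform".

In each case the input is transformed by: append "ly".
On "uniform" that produces "uniformly".

uniformly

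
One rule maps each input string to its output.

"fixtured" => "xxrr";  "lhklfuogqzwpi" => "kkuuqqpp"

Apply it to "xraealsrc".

aallcc

The pattern: keep one character in every 3, starting at position 3 (positions 3rd, 6th, 9th, ...), then double every character.
Applying both steps to "xraealsrc": "alc", then "aallcc".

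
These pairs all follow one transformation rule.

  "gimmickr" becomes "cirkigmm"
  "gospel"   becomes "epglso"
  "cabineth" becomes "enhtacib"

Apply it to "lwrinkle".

knelwlir

Looking at the pairs, the operation is to swap the front and back halves of the string, then swap each adjacent pair of characters (1↔2, 3↔4, ...).
Starting from "lwrinkle": after the first operation, "nklelwri"; after the second, "knelwlir".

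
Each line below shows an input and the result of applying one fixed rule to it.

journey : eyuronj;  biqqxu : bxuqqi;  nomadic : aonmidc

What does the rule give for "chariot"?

In each case the input is transformed by: sort the characters into reverse alphabetical order, then move the last character to the front.
Working it through for "chariot": intermediate "troihca", final "atroihc".
(Check on "biqqxu": → "xuqqib" → "bxuqqi" ✓)

atroihc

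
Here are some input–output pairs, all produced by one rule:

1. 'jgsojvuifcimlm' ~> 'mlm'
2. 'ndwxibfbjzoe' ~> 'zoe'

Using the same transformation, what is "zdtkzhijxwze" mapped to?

In each case the input is transformed by: keep only the last 3 characters.
On "zdtkzhijxwze" that produces "wze".

wze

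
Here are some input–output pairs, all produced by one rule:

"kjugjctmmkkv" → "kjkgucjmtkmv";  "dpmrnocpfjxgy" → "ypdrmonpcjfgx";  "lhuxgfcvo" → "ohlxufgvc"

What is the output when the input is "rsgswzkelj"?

lsrsgzwekj

Each output is the input with this applied: swap each adjacent pair of characters (1↔2, 3↔4, ...), then move the last character to the front.
"rsgswzkelj" → "srsgzwekjl" → "lsrsgzwekj".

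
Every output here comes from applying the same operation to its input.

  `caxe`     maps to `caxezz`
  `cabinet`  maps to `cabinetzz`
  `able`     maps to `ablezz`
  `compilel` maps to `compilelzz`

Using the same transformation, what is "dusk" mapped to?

duskzz

Looking at the pairs, the operation is to append "zz".
Applying that to "dusk" gives "duskzz".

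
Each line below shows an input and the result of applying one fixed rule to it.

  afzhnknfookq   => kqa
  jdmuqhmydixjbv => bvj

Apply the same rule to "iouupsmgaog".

The pattern: move the first character to the end, then keep only the last 3 characters.
Applying both steps to "iouupsmgaog": "ouupsmgaogi", then "ogi".

ogi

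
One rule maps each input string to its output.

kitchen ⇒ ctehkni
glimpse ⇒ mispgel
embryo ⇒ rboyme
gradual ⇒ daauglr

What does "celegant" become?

What's happening: move the first 2 characters to the end (rotate left by 2), then swap each adjacent pair of characters (1↔2, 3↔4, ...).
On "celegant": the first step gives "legantce", and the second then gives "elagtnec".

elagtnec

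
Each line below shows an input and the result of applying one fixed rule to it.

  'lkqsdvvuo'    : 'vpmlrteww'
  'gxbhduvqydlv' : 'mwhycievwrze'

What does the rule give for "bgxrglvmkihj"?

ikchyshmwnlj

Looking at the pairs, the operation is to shift every letter 1 place forward in the alphabet (wrapping around), then move the last 2 characters to the front (rotate right by 2).
Starting from "bgxrglvmkihj": after the first operation, "chyshmwnljik"; after the second, "ikchyshmwnlj".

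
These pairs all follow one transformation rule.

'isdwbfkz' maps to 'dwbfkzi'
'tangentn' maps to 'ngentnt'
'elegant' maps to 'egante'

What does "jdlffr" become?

lffrj

Each output is the input with this applied: move the first character to the end, then delete the first character.
For "jdlffr" the result is "lffrj".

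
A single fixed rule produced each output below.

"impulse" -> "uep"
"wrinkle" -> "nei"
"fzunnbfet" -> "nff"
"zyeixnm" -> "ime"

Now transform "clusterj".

srl

What's happening: move the first 3 characters to the end (rotate left by 3), then keep one character in every 3, starting at position 1 (positions 1st, 4th, 7th, ...).
Doing the same to "clusterj": "srl".
(Check on "wrinkle": → "nklewri" → "nei" ✓)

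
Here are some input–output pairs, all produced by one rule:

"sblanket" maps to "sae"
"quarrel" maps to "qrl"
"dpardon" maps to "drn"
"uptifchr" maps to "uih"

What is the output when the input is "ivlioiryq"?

iir

The pattern: keep one character in every 3, starting at position 1 (positions 1st, 4th, 7th, ...).
Doing the same to "ivlioiryq": "iir".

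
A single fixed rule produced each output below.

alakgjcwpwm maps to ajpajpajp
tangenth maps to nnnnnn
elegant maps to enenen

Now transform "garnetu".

rtrtrt

The rule is to keep one character in every 3, starting at position 3 (positions 3rd, 6th, 9th, ...), then write the whole string 3 times in a row.
"garnetu" → "rtrtrt".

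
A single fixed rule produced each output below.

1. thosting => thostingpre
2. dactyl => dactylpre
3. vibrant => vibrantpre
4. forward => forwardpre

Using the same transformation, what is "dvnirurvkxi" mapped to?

The transformation: append "pre".
Doing the same to "dvnirurvkxi": "dvnirurvkxipre".

dvnirurvkxipre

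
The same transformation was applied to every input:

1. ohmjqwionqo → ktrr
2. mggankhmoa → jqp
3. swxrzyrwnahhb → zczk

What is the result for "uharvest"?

kyw

The rule is to keep one character in every 3, starting at position 2 (positions 2nd, 5th, 8th, ...), then shift every letter 3 places forward in the alphabet (wrapping around).
Applying both steps to "uharvest": "hvt", then "kyw".
(Check on "ohmjqwionqo": → "hqoo" → "ktrr" ✓)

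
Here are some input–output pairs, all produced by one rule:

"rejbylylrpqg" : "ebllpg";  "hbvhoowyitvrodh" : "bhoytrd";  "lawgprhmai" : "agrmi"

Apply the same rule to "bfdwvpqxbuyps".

Looking at the pairs, the operation is to keep every other character starting from the second (positions 2nd, 4th, 6th, ...).
On "bfdwvpqxbuyps" that produces "fwpxup".

fwpxup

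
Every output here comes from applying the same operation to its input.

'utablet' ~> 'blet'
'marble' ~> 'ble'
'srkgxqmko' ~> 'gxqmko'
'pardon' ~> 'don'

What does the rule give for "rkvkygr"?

Rule — delete the first 3 characters.
"rkvkygr" → "kygr".

kygr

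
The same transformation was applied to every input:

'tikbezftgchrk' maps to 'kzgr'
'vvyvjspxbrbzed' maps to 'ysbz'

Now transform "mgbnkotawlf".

Rule — keep one character in every 3, starting at position 3 (positions 3rd, 6th, 9th, ...).
On "mgbnkotawlf" that produces "bow".

bow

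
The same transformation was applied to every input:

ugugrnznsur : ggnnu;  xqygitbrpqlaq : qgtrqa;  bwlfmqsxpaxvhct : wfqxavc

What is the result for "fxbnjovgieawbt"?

The transformation: keep every other character starting from the second (positions 2nd, 4th, 6th, ...).
For "fxbnjovgieawbt" the result is "xnogewt".

xnogewt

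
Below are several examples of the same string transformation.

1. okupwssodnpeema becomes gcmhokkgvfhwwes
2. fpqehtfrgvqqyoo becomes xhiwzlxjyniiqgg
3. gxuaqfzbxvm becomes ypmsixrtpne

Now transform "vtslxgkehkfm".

nlkdpycwzcxe

Each output is the input with this applied: shift every letter 8 places backward in the alphabet (wrapping around).
So "vtslxgkehkfm" becomes "nlkdpycwzcxe".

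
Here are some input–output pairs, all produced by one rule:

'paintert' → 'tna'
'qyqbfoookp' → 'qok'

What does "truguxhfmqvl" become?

vtmg

Looking at the pairs, the operation is to sort the characters into reverse alphabetical order, then keep one character in every 3, starting at position 2 (positions 2nd, 5th, 8th, ...).
Working it through for "truguxhfmqvl": intermediate "xvuutrqmlhgf", final "vtmg".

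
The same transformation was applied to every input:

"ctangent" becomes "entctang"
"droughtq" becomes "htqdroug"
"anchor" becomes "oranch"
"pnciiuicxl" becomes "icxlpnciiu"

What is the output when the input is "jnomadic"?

The rule is to move the first character to the end, then swap the front and back halves of the string.
Applying both steps to "jnomadic": "nomadicj", then "dicjnoma".
(Check on "droughtq": → "roughtqd" → "htqdroug" ✓)

dicjnoma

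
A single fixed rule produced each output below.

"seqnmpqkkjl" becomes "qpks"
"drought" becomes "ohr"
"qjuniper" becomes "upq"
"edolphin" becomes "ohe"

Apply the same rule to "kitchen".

The transformation: move the first 2 characters to the end (rotate left by 2), then keep one character in every 3, starting at position 1 (positions 1st, 4th, 7th, ...).
Working it through for "kitchen": intermediate "tchenki", final "tei".

tei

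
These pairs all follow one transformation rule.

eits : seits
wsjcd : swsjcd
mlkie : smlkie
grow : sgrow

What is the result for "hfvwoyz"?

shfvwoyz

Looking at the pairs, the operation is to prepend "s".
"hfvwoyz" → "shfvwoyz".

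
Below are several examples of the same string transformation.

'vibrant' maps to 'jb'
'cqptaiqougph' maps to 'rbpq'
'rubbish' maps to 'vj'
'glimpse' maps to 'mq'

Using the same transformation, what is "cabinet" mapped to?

bo

Looking at the pairs, the operation is to keep one character in every 3, starting at position 2 (positions 2nd, 5th, 8th, ...), then shift every letter 1 place forward in the alphabet (wrapping around).
Starting from "cabinet": after the first operation, "an"; after the second, "bo".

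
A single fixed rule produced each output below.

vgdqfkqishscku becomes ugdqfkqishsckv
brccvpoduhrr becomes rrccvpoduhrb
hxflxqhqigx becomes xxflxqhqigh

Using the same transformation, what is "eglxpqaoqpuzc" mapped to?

cglxpqaoqpuze

What's happening: swap the first and last characters.
Doing the same to "eglxpqaoqpuzc": "cglxpqaoqpuze".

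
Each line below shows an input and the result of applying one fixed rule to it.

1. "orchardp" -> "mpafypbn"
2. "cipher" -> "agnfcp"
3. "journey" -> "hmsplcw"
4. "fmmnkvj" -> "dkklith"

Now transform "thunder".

The pattern: shift every letter 2 places backward in the alphabet (wrapping around).
For "thunder" the result is "rfslbcp".

rfslbcp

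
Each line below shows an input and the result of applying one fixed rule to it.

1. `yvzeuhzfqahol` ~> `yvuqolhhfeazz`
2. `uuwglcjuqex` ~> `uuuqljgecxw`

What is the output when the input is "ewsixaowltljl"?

wtsollljieaxw

The pattern: sort the characters into reverse alphabetical order, then move the first 2 characters to the end (rotate left by 2).
For "ewsixaowltljl", step one produces "xwwtsollljiea"; step two turns that into "wtsollljieaxw".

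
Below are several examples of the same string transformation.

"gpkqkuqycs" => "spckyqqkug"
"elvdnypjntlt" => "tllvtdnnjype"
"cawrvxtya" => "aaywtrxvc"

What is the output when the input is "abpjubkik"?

kbipkjbua

The rule is to take characters alternately from the front and the back (1st, last, 2nd, 2nd-last, ...), then move the first character to the end.
Working it through for "abpjubkik": intermediate "akbipkjbu", final "kbipkjbua".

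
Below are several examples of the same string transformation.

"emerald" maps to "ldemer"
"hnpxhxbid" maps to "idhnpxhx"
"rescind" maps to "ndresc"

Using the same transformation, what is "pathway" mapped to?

The transformation: move the last 3 characters to the front (rotate right by 3), then delete the first character.
On "pathway": the first step gives "waypath", and the second then gives "aypath".

aypath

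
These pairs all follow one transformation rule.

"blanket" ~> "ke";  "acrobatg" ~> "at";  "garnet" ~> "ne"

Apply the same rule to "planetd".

et

The transformation: move the last 3 characters to the front (rotate right by 3), then keep only the first 2 characters.
"planetd" → "etdplan" → "et".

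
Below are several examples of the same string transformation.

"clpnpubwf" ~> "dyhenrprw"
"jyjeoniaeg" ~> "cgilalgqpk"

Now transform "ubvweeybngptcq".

veswdxyggadpir

The pattern: move the last 3 characters to the front (rotate right by 3), then shift every letter 2 places forward in the alphabet (wrapping around).
Applying both steps to "ubvweeybngptcq": "tcqubvweeybngp", then "veswdxyggadpir".
(Check on "clpnpubwf": → "bwfclpnpu" → "dyhenrprw" ✓)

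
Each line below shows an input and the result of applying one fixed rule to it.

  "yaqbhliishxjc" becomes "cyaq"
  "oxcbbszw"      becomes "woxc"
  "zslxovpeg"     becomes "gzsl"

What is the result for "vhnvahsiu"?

In each case the input is transformed by: move the first 3 characters to the end (rotate left by 3), then keep only the last 4 characters.
Applying that to "vhnvahsiu" gives "uvhn".
(Check on "yaqbhliishxjc": → "bhliishxjcyaq" → "cyaq" ✓)

uvhn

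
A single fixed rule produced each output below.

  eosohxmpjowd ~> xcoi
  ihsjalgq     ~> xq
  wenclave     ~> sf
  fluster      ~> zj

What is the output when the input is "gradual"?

In each case the input is transformed by: keep one character in every 3, starting at position 3 (positions 3rd, 6th, 9th, ...), then shift every letter 5 places forward in the alphabet (wrapping around).
So "gradual" becomes "ff".
(Check on "ihsjalgq": → "sl" → "xq" ✓)

ff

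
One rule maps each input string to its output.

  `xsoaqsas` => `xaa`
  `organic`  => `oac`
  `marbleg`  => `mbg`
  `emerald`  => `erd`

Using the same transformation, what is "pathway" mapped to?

The pattern: keep one character in every 3, starting at position 1 (positions 1st, 4th, 7th, ...).
Applying that to "pathway" gives "phy".

phy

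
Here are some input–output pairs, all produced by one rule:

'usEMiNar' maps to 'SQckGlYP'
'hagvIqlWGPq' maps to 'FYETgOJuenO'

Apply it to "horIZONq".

What's happening: flip the case of every letter, then shift every letter 2 places backward in the alphabet (wrapping around).
Applying both steps to "horIZONq": "HORizonQ", then "FMPgxmlO".

FMPgxmlO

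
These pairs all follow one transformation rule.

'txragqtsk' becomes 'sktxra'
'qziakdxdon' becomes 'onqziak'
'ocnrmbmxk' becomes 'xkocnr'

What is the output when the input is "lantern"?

rnla

The rule is to move the last 2 characters to the front (rotate right by 2), then delete the last 3 characters.
Applying both steps to "lantern": "rnlante", then "rnla".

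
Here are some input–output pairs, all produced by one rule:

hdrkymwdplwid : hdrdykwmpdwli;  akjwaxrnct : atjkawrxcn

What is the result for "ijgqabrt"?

Rule — move the last character to the front, then swap each adjacent pair of characters (1↔2, 3↔4, ...).
For "ijgqabrt", step one produces "tijgqabr"; step two turns that into "itgjaqrb".

itgjaqrb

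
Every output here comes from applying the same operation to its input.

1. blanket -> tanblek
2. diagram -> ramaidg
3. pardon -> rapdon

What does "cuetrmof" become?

The rule is to sort the characters into reverse alphabetical order, then take characters alternately from the front and the back (1st, last, 2nd, 2nd-last, ...).
On "cuetrmof": the first step gives "utromfec", and the second then gives "ucterfom".

ucterfom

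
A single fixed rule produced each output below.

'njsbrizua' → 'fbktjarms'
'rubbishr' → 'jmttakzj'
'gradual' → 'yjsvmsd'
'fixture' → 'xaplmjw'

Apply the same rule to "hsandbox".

zksfvtgp

In each case the input is transformed by: shift every letter 8 places backward in the alphabet (wrapping around).
"hsandbox" → "zksfvtgp".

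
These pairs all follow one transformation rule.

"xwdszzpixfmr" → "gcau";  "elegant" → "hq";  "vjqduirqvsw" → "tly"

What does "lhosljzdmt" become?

rmp

What's happening: shift every letter 3 places forward in the alphabet (wrapping around), then keep one character in every 3, starting at position 3 (positions 3rd, 6th, 9th, ...).
Applying both steps to "lhosljzdmt": "okrvomcgpw", then "rmp".
(Check on "vjqduirqvsw": → "ymtgxlutyvz" → "tly" ✓)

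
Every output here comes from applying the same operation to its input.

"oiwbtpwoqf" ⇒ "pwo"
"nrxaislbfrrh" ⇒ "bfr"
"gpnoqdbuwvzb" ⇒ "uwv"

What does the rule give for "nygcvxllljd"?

lll

What's happening: delete the last 2 characters, then keep only the last 3 characters.
For "nygcvxllljd", step one produces "nygcvxlll"; step two turns that into "lll".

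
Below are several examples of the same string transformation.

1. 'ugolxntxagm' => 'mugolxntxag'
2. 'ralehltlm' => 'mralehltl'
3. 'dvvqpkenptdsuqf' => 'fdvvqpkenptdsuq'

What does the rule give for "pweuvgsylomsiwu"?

Rule — move the last character to the front.
Doing the same to "pweuvgsylomsiwu": "upweuvgsylomsiw".

upweuvgsylomsiw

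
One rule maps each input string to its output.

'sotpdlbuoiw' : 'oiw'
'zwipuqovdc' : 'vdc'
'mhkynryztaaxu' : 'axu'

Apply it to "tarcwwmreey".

What's happening: keep only the last 3 characters.
"tarcwwmreey" → "eey".

eey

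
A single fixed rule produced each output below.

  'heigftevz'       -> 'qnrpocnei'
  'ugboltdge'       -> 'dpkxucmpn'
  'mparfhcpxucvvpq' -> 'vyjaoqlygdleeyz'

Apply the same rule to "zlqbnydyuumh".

Each output is the input with this applied: shift every letter 9 places forward in the alphabet (wrapping around).
"zlqbnydyuumh" → "iuzkwhmhddvq".

iuzkwhmhddvq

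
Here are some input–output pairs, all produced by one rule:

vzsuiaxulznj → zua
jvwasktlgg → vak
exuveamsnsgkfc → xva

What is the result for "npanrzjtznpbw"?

pnz

The rule is to keep every other character starting from the second (positions 2nd, 4th, 6th, ...), then keep only the first 3 characters.
Applying both steps to "npanrzjtznpbw": "pnztnb", then "pnz".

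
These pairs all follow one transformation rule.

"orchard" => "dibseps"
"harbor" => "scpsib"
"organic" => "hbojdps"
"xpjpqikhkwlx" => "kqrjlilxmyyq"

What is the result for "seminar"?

njobstf

Rule — shift every letter 1 place forward in the alphabet (wrapping around), then move the first 2 characters to the end (rotate left by 2).
On "seminar": the first step gives "tfnjobs", and the second then gives "njobstf".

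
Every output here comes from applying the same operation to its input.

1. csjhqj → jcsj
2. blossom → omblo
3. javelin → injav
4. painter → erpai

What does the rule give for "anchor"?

ranc

Each output is the input with this applied: move the first 3 characters to the end (rotate left by 3), then delete the first 2 characters.
So "anchor" becomes "ranc".
(Check on "painter": → "nterpai" → "erpai" ✓)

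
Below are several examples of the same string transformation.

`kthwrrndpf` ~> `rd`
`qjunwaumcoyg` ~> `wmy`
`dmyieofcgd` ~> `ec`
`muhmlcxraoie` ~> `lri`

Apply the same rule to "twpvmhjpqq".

The transformation: delete the first 3 characters, then keep one character in every 3, starting at position 2 (positions 2nd, 5th, 8th, ...).
For "twpvmhjpqq", step one produces "vmhjpqq"; step two turns that into "mp".
(Check on "qjunwaumcoyg": → "nwaumcoyg" → "wmy" ✓)

mp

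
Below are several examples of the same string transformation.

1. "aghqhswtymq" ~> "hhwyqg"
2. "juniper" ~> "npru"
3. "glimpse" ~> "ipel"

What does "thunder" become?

udrh

What's happening: move the first 2 characters to the end (rotate left by 2), then keep every other character starting from the first (positions 1st, 3rd, 5th, ...).
Starting from "thunder": after the first operation, "underth"; after the second, "udrh".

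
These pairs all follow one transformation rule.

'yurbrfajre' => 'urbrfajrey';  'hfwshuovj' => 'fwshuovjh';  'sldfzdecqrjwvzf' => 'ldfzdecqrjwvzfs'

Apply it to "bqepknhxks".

qepknhxksb

Each output is the input with this applied: move the first character to the end.
So "bqepknhxks" becomes "qepknhxksb".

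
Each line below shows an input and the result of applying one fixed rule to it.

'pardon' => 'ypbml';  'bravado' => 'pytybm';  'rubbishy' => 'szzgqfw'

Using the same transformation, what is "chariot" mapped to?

Each output is the input with this applied: shift every letter 2 places backward in the alphabet (wrapping around), then delete the first character.
For "chariot", step one produces "afypgmr"; step two turns that into "fypgmr".
(Check on "bravado": → "zpytybm" → "pytybm" ✓)

fypgmr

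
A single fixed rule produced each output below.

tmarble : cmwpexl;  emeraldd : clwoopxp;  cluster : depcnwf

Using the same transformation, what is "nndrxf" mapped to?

In each case the input is transformed by: shift every letter 11 places forward in the alphabet (wrapping around), then move the first 3 characters to the end (rotate left by 3).
"nndrxf" → "yyociq" → "ciqyyo".

ciqyyo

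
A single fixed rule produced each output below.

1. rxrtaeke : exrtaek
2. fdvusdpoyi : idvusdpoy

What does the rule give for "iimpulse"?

eimpuls

What's happening: delete the first character, then move the last character to the front.
Working it through for "iimpulse": intermediate "impulse", final "eimpuls".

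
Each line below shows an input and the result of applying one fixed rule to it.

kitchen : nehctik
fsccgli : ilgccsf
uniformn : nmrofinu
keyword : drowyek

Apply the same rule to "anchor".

rohcna

What's happening: reverse the string.
Applying that to "anchor" gives "rohcna".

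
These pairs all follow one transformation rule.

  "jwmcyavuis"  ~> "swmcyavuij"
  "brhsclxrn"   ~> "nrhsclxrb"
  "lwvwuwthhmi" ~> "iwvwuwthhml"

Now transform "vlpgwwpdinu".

ulpgwwpdinv

Each output is the input with this applied: swap the first and last characters.
For "vlpgwwpdinu" the result is "ulpgwwpdinv".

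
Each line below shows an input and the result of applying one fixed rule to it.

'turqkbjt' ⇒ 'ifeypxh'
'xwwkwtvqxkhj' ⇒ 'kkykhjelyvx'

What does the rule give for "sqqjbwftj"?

The rule is to shift every letter 12 places backward in the alphabet (wrapping around), then delete the first character.
For "sqqjbwftj", step one produces "geexpkthx"; step two turns that into "eexpkthx".

eexpkthx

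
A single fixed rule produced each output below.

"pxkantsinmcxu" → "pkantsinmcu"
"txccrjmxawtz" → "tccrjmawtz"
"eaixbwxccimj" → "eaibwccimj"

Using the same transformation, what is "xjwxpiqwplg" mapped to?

The pattern: remove every "x".
"xjwxpiqwplg" → "jwpiqwplg".

jwpiqwplg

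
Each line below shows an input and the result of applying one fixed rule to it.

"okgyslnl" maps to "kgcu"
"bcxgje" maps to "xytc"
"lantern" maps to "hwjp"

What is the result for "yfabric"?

ubwx

What's happening: shift every letter 4 places backward in the alphabet (wrapping around), then keep only the first 4 characters.
On "yfabric" that produces "ubwx".
(Check on "lantern": → "hwjpanj" → "hwjp" ✓)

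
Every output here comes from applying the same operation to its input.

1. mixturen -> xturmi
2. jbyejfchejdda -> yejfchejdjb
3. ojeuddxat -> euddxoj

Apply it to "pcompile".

ompipc

The transformation: delete the last 2 characters, then move the first 2 characters to the end (rotate left by 2).
Working it through for "pcompile": intermediate "pcompi", final "ompipc".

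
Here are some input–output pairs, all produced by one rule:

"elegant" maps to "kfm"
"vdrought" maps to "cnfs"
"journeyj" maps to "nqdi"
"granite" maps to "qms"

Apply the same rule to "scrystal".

bxsk

The pattern: keep every other character starting from the second (positions 2nd, 4th, 6th, ...), then shift every letter 1 place backward in the alphabet (wrapping around).
"scrystal" → "cytl" → "bxsk".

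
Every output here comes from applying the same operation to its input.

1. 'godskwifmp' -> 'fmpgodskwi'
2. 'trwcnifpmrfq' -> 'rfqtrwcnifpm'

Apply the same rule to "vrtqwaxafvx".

fvxvrtqwaxa

The transformation: move the last 3 characters to the front (rotate right by 3).
"vrtqwaxafvx" → "fvxvrtqwaxa".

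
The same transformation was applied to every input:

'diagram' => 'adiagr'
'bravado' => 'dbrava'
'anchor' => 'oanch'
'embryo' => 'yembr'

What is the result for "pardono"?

npardo

What's happening: delete the last character, then move the last character to the front.
Starting from "pardono": after the first operation, "pardon"; after the second, "npardo".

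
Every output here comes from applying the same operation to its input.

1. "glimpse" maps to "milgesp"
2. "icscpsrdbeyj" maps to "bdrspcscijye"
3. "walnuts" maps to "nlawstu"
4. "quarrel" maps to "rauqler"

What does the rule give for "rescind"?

cserdni

Looking at the pairs, the operation is to move the last 3 characters to the front (rotate right by 3), then reverse the string.
"rescind" → "indresc" → "cserdni".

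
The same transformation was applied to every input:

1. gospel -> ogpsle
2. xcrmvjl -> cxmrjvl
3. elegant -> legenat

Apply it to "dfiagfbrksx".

Rule — swap each adjacent pair of characters (1↔2, 3↔4, ...).
Doing the same to "dfiagfbrksx": "fdaifgrbskx".

fdaifgrbskx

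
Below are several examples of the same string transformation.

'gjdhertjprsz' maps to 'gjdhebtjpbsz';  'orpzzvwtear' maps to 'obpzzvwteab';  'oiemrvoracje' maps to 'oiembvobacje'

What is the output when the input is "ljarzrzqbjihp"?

ljabzbzqbjihp

Rule — replace every "r" with "b".
"ljarzrzqbjihp" → "ljabzbzqbjihp".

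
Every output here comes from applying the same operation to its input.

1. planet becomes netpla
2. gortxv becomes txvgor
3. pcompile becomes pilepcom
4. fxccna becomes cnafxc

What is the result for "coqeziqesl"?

Looking at the pairs, the operation is to swap the front and back halves of the string.
For "coqeziqesl" the result is "iqeslcoqez".

iqeslcoqez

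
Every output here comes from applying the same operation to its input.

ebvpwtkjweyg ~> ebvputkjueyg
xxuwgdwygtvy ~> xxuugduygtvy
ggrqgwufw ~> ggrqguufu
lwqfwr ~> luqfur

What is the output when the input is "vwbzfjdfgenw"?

vubzfjdfgenu

What's happening: replace every "w" with "u".
Applying that to "vwbzfjdfgenw" gives "vubzfjdfgenu".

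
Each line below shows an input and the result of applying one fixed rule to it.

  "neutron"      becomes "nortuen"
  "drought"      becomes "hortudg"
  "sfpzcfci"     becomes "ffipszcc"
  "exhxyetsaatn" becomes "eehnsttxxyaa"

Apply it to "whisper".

iprsweh

The rule is to sort the characters into alphabetical order, then move the first 2 characters to the end (rotate left by 2).
Working it through for "whisper": intermediate "ehiprsw", final "iprsweh".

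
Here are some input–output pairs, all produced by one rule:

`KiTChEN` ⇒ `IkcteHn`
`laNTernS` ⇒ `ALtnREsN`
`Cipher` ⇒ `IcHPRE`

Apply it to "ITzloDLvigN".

tiLZdOVlGIn

Rule — swap each adjacent pair of characters (1↔2, 3↔4, ...), then flip the case of every letter.
For "ITzloDLvigN", step one produces "TIlzDovLgiN"; step two turns that into "tiLZdOVlGIn".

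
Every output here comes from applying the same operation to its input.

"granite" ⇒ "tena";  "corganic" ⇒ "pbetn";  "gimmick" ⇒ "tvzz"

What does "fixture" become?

svkg

Each output is the input with this applied: delete the last 3 characters, then shift every letter 13 places forward in the alphabet (wrapping around) — i.e. ROT13.
"fixture" → "svkg".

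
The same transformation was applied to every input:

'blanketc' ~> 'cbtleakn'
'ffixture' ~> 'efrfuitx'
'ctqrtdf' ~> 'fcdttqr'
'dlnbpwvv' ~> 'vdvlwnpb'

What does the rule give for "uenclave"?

euveanlc

The rule is to take characters alternately from the front and the back (1st, last, 2nd, 2nd-last, ...), then swap each adjacent pair of characters (1↔2, 3↔4, ...).
Working it through for "uenclave": intermediate "ueevnacl", final "euveanlc".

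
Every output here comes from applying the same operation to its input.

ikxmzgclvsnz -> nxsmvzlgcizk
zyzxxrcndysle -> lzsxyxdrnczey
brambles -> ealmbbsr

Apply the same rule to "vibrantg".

Rule — take characters alternately from the front and the back (1st, last, 2nd, 2nd-last, ...), then move the first 3 characters to the end (rotate left by 3).
Starting from "vibrantg": after the first operation, "vgitbnra"; after the second, "tbnravgi".

tbnravgi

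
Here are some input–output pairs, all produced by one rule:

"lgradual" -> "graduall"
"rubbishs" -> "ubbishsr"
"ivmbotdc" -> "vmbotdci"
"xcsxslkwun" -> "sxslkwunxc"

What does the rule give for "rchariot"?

In each case the input is transformed by: move the last 3 characters to the front (rotate right by 3), then swap the front and back halves of the string.
Applying both steps to "rchariot": "iotrchar", then "chariotr".
(Check on "xcsxslkwun": → "wunxcsxslk" → "sxslkwunxc" ✓)

chariotr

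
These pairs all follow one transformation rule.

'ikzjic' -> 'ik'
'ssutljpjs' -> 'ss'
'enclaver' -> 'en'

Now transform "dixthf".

What's happening: keep only the first 2 characters.
So "dixthf" becomes "di".

di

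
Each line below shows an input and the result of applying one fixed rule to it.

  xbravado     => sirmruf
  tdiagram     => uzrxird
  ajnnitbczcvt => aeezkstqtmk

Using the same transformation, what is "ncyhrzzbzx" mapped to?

Each output is the input with this applied: shift every letter 9 places backward in the alphabet (wrapping around), then delete the first character.
Applying both steps to "ncyhrzzbzx": "etpyiqqsqo", then "tpyiqqsqo".
(Check on "xbravado": → "osirmruf" → "sirmruf" ✓)

tpyiqqsqo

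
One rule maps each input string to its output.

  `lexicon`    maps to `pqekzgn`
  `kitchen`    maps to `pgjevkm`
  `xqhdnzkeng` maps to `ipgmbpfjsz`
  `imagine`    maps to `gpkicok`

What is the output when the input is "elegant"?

vpcigng

Rule — reverse the string, then shift every letter 2 places forward in the alphabet (wrapping around).
Working it through for "elegant": intermediate "tnagele", final "vpcigng".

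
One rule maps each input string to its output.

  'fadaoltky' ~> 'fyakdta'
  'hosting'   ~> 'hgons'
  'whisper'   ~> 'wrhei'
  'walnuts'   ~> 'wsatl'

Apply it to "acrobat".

atcar

Rule — take characters alternately from the front and the back (1st, last, 2nd, 2nd-last, ...), then delete the last 2 characters.
Applying both steps to "acrobat": "atcarbo", then "atcar".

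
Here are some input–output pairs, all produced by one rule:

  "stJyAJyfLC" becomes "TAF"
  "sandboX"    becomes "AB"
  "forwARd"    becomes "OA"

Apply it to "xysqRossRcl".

YRSL

The pattern: keep one character in every 3, starting at position 2 (positions 2nd, 5th, 8th, ...), then convert every letter to uppercase.
For "xysqRossRcl", step one produces "yRsl"; step two turns that into "YRSL".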